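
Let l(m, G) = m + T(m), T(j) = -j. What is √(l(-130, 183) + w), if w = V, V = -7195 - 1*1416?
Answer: I*√8611 ≈ 92.795*I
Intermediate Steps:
V = -8611 (V = -7195 - 1416 = -8611)
w = -8611
l(m, G) = 0 (l(m, G) = m - m = 0)
√(l(-130, 183) + w) = √(0 - 8611) = √(-8611) = I*√8611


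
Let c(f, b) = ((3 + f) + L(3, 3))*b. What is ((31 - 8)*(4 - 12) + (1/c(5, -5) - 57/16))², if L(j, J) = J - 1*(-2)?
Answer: 38056596561/1081600 ≈ 35185.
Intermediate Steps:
L(j, J) = 2 + J (L(j, J) = J + 2 = 2 + J)
c(f, b) = b*(8 + f) (c(f, b) = ((3 + f) + (2 + 3))*b = ((3 + f) + 5)*b = (8 + f)*b = b*(8 + f))
((31 - 8)*(4 - 12) + (1/c(5, -5) - 57/16))² = ((31 - 8)*(4 - 12) + (1/(-5*(8 + 5)) - 57/16))² = (23*(-8) + (1/(-5*13) - 57*1/16))² = (-184 + (1/(-65) - 57/16))² = (-184 + (1*(-1/65) - 57/16))² = (-184 + (-1/65 - 57/16))² = (-184 - 3721/1040)² = (-195081/1040)² = 38056596561/1081600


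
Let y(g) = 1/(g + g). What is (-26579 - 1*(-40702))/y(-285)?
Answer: -8050110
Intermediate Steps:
y(g) = 1/(2*g)
(-26579 - 1*(-40702))/y(-285) = (-26579 - 1*(-40702))/(((½)/(-285))) = (-26579 + 40702)/(((½)*(-1/285))) = 14123/(-1/570) = 14123*(-570) = -8050110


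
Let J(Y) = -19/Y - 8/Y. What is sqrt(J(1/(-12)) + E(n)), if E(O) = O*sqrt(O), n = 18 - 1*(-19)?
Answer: sqrt(324 + 37*sqrt(37)) ≈ 23.432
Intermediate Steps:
n = 37 (n = 18 + 19 = 37)
J(Y) = -27/Y
E(O) = O**(3/2)
sqrt(J(1/(-12)) + E(n)) = sqrt(-27/(1/(-12)) + 37**(3/2)) = sqrt(-27/(-1/12) + 37*sqrt(37)) = sqrt(-27*(-12) + 37*sqrt(37)) = sqrt(324 + 37*sqrt(37))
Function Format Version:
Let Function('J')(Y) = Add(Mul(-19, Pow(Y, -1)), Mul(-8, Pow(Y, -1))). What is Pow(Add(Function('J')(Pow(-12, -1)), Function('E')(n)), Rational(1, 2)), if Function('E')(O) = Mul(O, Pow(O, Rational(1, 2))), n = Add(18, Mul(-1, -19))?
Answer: Pow(Add(324, Mul(37, Pow(37, Rational(1, 2)))), Rational(1, 2)) ≈ 23.432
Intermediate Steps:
n = 37 (n = Add(18, 19) = 37)
Function('J')(Y) = Mul(-27, Pow(Y, -1))
Function('E')(O) = Pow(O, Rational(3, 2))
Pow(Add(Function('J')(Pow(-12, -1)), Function('E')(n)), Rational(1, 2)) = Pow(Add(Mul(-27, Pow(Pow(-12, -1), -1)), Pow(37, Rational(3, 2))), Rational(1, 2)) = Pow(Add(Mul(-27, Pow(Rational(-1, 12), -1)), Mul(37, Pow(37, Rational(1, 2)))), Rational(1, 2)) = Pow(Add(Mul(-27, -12), Mul(37, Pow(37, Rational(1, 2)))), Rational(1, 2)) = Pow(Add(324, Mul(37, Pow(37, Rational(1, 2)))), Rational(1, 2))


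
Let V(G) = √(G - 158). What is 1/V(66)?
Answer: -I*√23/46 ≈ -0.10426*I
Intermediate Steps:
V(G) = √(-158 + G)
1/V(66) = 1/(√(-158 + 66)) = 1/(√(-92)) = 1/(2*I*√23) = -I*√23/46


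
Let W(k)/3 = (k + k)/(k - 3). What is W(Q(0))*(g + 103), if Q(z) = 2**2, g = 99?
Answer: 4848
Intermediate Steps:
Q(z) = 4
W(k) = 6*k/(-3 + k) (W(k) = 3*((k + k)/(k - 3)) = 3*((2*k)/(-3 + k)) = 3*(2*k/(-3 + k)) = 6*k/(-3 + k))
W(Q(0))*(g + 103) = (6*4/(-3 + 4))*(99 + 103) = (6*4/1)*202 = (6*4*1)*202 = 24*202 = 4848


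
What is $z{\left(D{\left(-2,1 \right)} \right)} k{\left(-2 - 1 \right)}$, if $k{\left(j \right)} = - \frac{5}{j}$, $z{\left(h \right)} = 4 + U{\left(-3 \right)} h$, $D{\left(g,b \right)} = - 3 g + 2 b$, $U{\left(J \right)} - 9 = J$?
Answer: $\frac{260}{3} \approx 86.667$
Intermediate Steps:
$U{\left(J \right)} = 9 + J$
$z{\left(h \right)} = 4 + 6 h$ ($z{\left(h \right)} = 4 + \left(9 - 3\right) h = 4 + 6 h$)
$z{\left(D{\left(-2,1 \right)} \right)} k{\left(-2 - 1 \right)} = \left(4 + 6 \left(\left(-3\right) \left(-2\right) + 2 \cdot 1\right)\right) \left(- \frac{5}{-2 - 1}\right) = \left(4 + 6 \left(6 + 2\right)\right) \left(- \frac{5}{-3}\right) = \left(4 + 6 \cdot 8\right) \left(\left(-5\right) \left(- \frac{1}{3}\right)\right) = \left(4 + 48\right) \frac{5}{3} = 52 \cdot \frac{5}{3} = \frac{260}{3}$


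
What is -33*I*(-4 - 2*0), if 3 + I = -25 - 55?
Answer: -10956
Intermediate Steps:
I = -83 (I = -3 + (-25 - 55) = -3 - 80 = -83)
-33*I*(-4 - 2*0) = -(-2739)*(-4 - 2*0) = -(-2739)*(-4 + 0) = -(-2739)*(-4) = -33*332 = -10956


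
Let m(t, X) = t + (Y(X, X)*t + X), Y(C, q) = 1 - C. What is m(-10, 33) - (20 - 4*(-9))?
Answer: 287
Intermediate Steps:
m(t, X) = X + t + t*(1 - X) (m(t, X) = t + ((1 - X)*t + X) = t + (t*(1 - X) + X) = t + (X + t*(1 - X)) = X + t + t*(1 - X))
m(-10, 33) - (20 - 4*(-9)) = (33 - 10 - 1*(-10)*(-1 + 33)) - (20 - 4*(-9)) = (33 - 10 - 1*(-10)*32) - (20 + 36) = (33 - 10 + 320) - 1*56 = 343 - 56 = 287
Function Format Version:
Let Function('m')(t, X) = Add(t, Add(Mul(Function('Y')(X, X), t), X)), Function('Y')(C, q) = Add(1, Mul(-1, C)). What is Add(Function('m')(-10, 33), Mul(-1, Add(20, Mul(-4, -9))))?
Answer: 287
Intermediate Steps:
Function('m')(t, X) = Add(X, t, Mul(t, Add(1, Mul(-1, X)))) (Function('m')(t, X) = Add(t, Add(Mul(Add(1, Mul(-1, X)), t), X)) = Add(t, Add(Mul(t, Add(1, Mul(-1, X))), X)) = Add(t, Add(X, Mul(t, Add(1, Mul(-1, X))))) = Add(X, t, Mul(t, Add(1, Mul(-1, X)))))
Add(Function('m')(-10, 33), Mul(-1, Add(20, Mul(-4, -9)))) = Add(Add(33, -10, Mul(-1, -10, Add(-1, 33))), Mul(-1, Add(20, Mul(-4, -9)))) = Add(Add(33, -10, Mul(-1, -10, 32)), Mul(-1, Add(20, 36))) = Add(Add(33, -10, 320), Mul(-1, 56)) = Add(343, -56) = 287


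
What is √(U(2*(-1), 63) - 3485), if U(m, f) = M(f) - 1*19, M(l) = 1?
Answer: I*√3503 ≈ 59.186*I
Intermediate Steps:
U(m, f) = -18 (U(m, f) = 1 - 1*19 = 1 - 19 = -18)
√(U(2*(-1), 63) - 3485) = √(-18 - 3485) = √(-3503) = I*√3503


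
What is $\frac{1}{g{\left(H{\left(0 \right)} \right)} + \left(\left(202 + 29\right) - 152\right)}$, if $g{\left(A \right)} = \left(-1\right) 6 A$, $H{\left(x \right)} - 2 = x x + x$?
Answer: $\frac{1}{67} \approx 0.014925$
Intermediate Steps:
$H{\left(x \right)} = 2 + x + x^{2}$ ($H{\left(x \right)} = 2 + \left(x x + x\right) = 2 + \left(x^{2} + x\right) = 2 + \left(x + x^{2}\right) = 2 + x + x^{2}$)
$g{\left(A \right)} = - 6 A$
$\frac{1}{g{\left(H{\left(0 \right)} \right)} + \left(\left(202 + 29\right) - 152\right)} = \frac{1}{- 6 \left(2 + 0 + 0^{2}\right) + \left(\left(202 + 29\right) - 152\right)} = \frac{1}{- 6 \left(2 + 0 + 0\right) + \left(231 - 152\right)} = \frac{1}{\left(-6\right) 2 + 79} = \frac{1}{-12 + 79} = \frac{1}{67}$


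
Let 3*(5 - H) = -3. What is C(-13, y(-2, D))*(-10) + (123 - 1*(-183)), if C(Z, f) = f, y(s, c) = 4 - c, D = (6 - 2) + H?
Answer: 366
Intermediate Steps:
H = 6 (H = 5 - ⅓*(-3) = 5 + 1 = 6)
D = 10 (D = (6 - 2) + 6 = 4 + 6 = 10)
C(-13, y(-2, D))*(-10) + (123 - 1*(-183)) = (4 - 1*10)*(-10) + (123 - 1*(-183)) = (4 - 10)*(-10) + (123 + 183) = -6*(-10) + 306 = 60 + 306 = 366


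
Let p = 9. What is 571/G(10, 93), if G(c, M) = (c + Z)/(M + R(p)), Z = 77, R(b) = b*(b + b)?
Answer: 48535/29 ≈ 1673.6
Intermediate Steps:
R(b) = 2*b**2 (R(b) = b*(2*b) = 2*b**2)
G(c, M) = (77 + c)/(162 + M) (G(c, M) = (c + 77)/(M + 2*9**2) = (77 + c)/(M + 2*81) = (77 + c)/(M + 162) = (77 + c)/(162 + M))
571/G(10, 93) = 571/(((77 + 10)/(162 + 93))) = 571/((87/255)) = 571/(((1/255)*87)) = 571/(29/85) = 571*(85/29) = 48535/29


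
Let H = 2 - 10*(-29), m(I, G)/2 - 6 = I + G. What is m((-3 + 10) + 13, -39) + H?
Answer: 266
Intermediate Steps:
m(I, G) = 12 + 2*G + 2*I (m(I, G) = 12 + 2*(I + G) = 12 + 2*(G + I) = 12 + (2*G + 2*I) = 12 + 2*G + 2*I)
H = 292 (H = 2 + 290 = 292)
m((-3 + 10) + 13, -39) + H = (12 + 2*(-39) + 2*((-3 + 10) + 13)) + 292 = (12 - 78 + 2*(7 + 13)) + 292 = (12 - 78 + 2*20) + 292 = (12 - 78 + 40) + 292 = -26 + 292 = 266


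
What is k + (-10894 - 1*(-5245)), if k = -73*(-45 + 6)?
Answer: -2802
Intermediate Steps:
k = 2847 (k = -73*(-39) = 2847)
k + (-10894 - 1*(-5245)) = 2847 + (-10894 - 1*(-5245)) = 2847 + (-10894 + 5245) = 2847 - 5649 = -2802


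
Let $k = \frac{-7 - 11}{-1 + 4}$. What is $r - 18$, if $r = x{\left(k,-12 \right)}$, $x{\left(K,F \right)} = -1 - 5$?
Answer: $-24$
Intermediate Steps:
$k = -6$ ($k = - \frac{18}{3} = \left(-18\right) \frac{1}{3} = -6$)
$x{\left(K,F \right)} = -6$
$r = -6$
$r - 18 = -6 - 18 = -24$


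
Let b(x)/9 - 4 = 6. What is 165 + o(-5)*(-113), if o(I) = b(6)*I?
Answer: 51015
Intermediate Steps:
b(x) = 90 (b(x) = 36 + 9*6 = 36 + 54 = 90)
o(I) = 90*I
165 + o(-5)*(-113) = 165 + (90*(-5))*(-113) = 165 - 450*(-113) = 165 + 50850 = 51015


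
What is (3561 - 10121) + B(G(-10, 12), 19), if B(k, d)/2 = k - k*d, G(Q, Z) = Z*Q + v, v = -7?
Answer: -1988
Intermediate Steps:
G(Q, Z) = -7 + Q*Z (G(Q, Z) = Z*Q - 7 = Q*Z - 7 = -7 + Q*Z)
B(k, d) = 2*k - 2*d*k (B(k, d) = 2*(k - k*d) = 2*(k - d*k) = 2*k - 2*d*k)
(3561 - 10121) + B(G(-10, 12), 19) = (3561 - 10121) + 2*(-7 - 10*12)*(1 - 1*19) = -6560 + 2*(-7 - 120)*(1 - 19) = -6560 + 2*(-127)*(-18) = -6560 + 4572 = -1988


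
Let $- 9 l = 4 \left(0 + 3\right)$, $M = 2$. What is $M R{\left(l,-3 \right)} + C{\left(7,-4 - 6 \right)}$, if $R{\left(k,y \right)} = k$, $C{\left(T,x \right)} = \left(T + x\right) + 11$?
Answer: $\frac{16}{3} \approx 5.3333$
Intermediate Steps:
$C{\left(T,x \right)} = 11 + T + x$
$l = - \frac{4}{3}$ ($l = - \frac{4 \left(0 + 3\right)}{9} = - \frac{4 \cdot 3}{9} = \left(- \frac{1}{9}\right) 12 = - \frac{4}{3} \approx -1.3333$)
$M R{\left(l,-3 \right)} + C{\left(7,-4 - 6 \right)} = 2 \left(- \frac{4}{3}\right) + \left(11 + 7 - 10\right) = - \frac{8}{3} + \left(11 + 7 - 10\right) = - \frac{8}{3} + 8 = \frac{16}{3}$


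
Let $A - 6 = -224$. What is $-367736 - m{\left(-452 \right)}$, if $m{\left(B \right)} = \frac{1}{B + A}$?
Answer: $- \frac{246383119}{670} \approx -3.6774 \cdot 10^{5}$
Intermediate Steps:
$A = -218$ ($A = 6 - 224 = -218$)
$m{\left(B \right)} = \frac{1}{-218 + B}$ ($m{\left(B \right)} = \frac{1}{B - 218} = \frac{1}{-218 + B}$)
$-367736 - m{\left(-452 \right)} = -367736 - \frac{1}{-218 - 452} = -367736 - \frac{1}{-670} = -367736 - - \frac{1}{670} = -367736 + \frac{1}{670} = - \frac{246383119}{670}$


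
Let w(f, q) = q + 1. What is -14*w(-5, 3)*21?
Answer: -1176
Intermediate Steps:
w(f, q) = 1 + q
-14*w(-5, 3)*21 = -14*(1 + 3)*21 = -14*4*21 = -56*21 = -1176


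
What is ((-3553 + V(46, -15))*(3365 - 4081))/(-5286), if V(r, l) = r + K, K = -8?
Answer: -1258370/2643 ≈ -476.11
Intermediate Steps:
V(r, l) = -8 + r (V(r, l) = r - 8 = -8 + r)
((-3553 + V(46, -15))*(3365 - 4081))/(-5286) = ((-3553 + (-8 + 46))*(3365 - 4081))/(-5286) = ((-3553 + 38)*(-716))*(-1/5286) = -3515*(-716)*(-1/5286) = 2516740*(-1/5286) = -1258370/2643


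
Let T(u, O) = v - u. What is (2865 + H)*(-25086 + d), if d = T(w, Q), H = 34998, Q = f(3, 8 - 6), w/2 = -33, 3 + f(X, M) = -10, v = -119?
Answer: -951837957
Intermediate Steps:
f(X, M) = -13 (f(X, M) = -3 - 10 = -13)
w = -66 (w = 2*(-33) = -66)
Q = -13
T(u, O) = -119 - u
d = -53 (d = -119 - 1*(-66) = -119 + 66 = -53)
(2865 + H)*(-25086 + d) = (2865 + 34998)*(-25086 - 53) = 37863*(-25139) = -951837957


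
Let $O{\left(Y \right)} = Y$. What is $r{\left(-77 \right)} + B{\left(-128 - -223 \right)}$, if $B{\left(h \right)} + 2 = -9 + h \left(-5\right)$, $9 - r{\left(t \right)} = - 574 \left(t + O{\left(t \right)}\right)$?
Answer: $-88873$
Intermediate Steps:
$r{\left(t \right)} = 9 + 1148 t$ ($r{\left(t \right)} = 9 - - 574 \left(t + t\right) = 9 - - 574 \cdot 2 t = 9 - - 1148 t = 9 + 1148 t$)
$B{\left(h \right)} = -11 - 5 h$ ($B{\left(h \right)} = -2 + \left(-9 + h \left(-5\right)\right) = -2 - \left(9 + 5 h\right) = -11 - 5 h$)
$r{\left(-77 \right)} + B{\left(-128 - -223 \right)} = \left(9 + 1148 \left(-77\right)\right) - \left(11 + 5 \left(-128 - -223\right)\right) = \left(9 - 88396\right) - \left(11 + 5 \left(-128 + 223\right)\right) = -88387 - 486 = -88873$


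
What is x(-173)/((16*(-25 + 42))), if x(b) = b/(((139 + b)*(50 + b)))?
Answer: -173/1137504 ≈ -0.00015209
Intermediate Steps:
x(b) = b/((50 + b)*(139 + b)) (x(b) = b/(((50 + b)*(139 + b))) = b*(1/((50 + b)*(139 + b))) = b/((50 + b)*(139 + b)))
x(-173)/((16*(-25 + 42))) = (-173/(6950 + (-173)**2 + 189*(-173)))/((16*(-25 + 42))) = (-173/(6950 + 29929 - 32697))/((16*17)) = -173/4182/272 = -173*1/4182*(1/272) = -173/4182*1/272 = -173/1137504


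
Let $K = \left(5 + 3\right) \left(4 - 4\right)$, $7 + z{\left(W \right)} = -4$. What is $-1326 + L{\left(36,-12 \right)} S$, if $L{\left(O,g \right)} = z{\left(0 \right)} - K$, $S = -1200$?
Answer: $11874$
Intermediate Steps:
$z{\left(W \right)} = -11$ ($z{\left(W \right)} = -7 - 4 = -11$)
$K = 0$ ($K = 8 \cdot 0 = 0$)
$L{\left(O,g \right)} = -11$ ($L{\left(O,g \right)} = -11 - 0 = -11 + 0 = -11$)
$-1326 + L{\left(36,-12 \right)} S = -1326 - -13200 = -1326 + 13200 = 11874$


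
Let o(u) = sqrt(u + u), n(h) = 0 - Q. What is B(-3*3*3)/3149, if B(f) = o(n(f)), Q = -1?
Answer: sqrt(2)/3149 ≈ 0.00044910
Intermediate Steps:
n(h) = 1 (n(h) = 0 - 1*(-1) = 0 + 1 = 1)
o(u) = sqrt(2)*sqrt(u) (o(u) = sqrt(2*u) = sqrt(2)*sqrt(u))
B(f) = sqrt(2) (B(f) = sqrt(2)*sqrt(1) = sqrt(2)*1 = sqrt(2))
B(-3*3*3)/3149 = sqrt(2)/3149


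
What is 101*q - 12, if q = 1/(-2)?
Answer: -125/2 ≈ -62.500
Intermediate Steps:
q = -½ ≈ -0.50000
101*q - 12 = 101*(-½) - 12 = -101/2 - 12 = -125/2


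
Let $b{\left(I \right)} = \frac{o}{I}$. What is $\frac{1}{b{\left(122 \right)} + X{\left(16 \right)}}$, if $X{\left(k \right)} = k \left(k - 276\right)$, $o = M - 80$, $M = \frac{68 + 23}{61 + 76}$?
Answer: $- \frac{16714}{69541109} \approx -0.00024035$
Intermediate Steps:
$M = \frac{91}{137} \approx 0.66423$
$o = - \frac{10869}{137}$ ($o = \frac{91}{137} - 80 = - \frac{10869}{137} \approx -79.336$)
$X{\left(k \right)} = k \left(-276 + k\right)$
$b{\left(I \right)} = - \frac{10869}{137 I}$
$\frac{1}{b{\left(122 \right)} + X{\left(16 \right)}} = \frac{1}{- \frac{10869}{137 \cdot 122} + 16 \left(-276 + 16\right)} = \frac{1}{\left(- \frac{10869}{137}\right) \frac{1}{122} + 16 \left(-260\right)} = \frac{1}{- \frac{10869}{16714} - 4160} = \frac{1}{- \frac{69541109}{16714}} = - \frac{16714}{69541109}$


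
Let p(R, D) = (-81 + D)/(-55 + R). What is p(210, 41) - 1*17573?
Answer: -544771/31 ≈ -17573.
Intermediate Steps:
p(R, D) = (-81 + D)/(-55 + R)
p(210, 41) - 1*17573 = (-81 + 41)/(-55 + 210) - 1*17573 = -40/155 - 17573 = (1/155)*(-40) - 17573 = -8/31 - 17573 = -544771/31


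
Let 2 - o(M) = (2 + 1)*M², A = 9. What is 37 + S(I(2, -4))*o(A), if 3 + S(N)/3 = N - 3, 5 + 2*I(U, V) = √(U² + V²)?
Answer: 12365/2 - 723*√5 ≈ 4565.8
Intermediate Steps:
I(U, V) = -5/2 + √(U² + V²)/2
S(N) = -18 + 3*N (S(N) = -9 + 3*(N - 3) = -9 + 3*(-3 + N) = -9 + (-9 + 3*N) = -18 + 3*N)
o(M) = 2 - 3*M² (o(M) = 2 - (2 + 1)*M² = 2 - 3*M²)
37 + S(I(2, -4))*o(A) = 37 + (-18 + 3*(-5/2 + √(2² + (-4)²)/2))*(2 - 3*9²) = 37 + (-18 + 3*(-5/2 + √(4 + 16)/2))*(2 - 3*81) = 37 + (-18 + 3*(-5/2 + √20/2))*(2 - 243) = 37 + (-18 + 3*(-5/2 + (2*√5)/2))*(-241) = 37 + (-18 + 3*(-5/2 + √5))*(-241) = 37 + (-18 + (-15/2 + 3*√5))*(-241) = 37 + (-51/2 + 3*√5)*(-241) = 37 + (12291/2 - 723*√5) = 12365/2 - 723*√5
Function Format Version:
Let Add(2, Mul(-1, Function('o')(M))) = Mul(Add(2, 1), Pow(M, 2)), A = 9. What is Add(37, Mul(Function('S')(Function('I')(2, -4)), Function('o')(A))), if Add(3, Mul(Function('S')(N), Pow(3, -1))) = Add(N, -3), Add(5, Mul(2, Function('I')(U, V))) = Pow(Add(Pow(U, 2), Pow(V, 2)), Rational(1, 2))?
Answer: Add(Rational(12365, 2), Mul(-723, Pow(5, Rational(1, 2)))) ≈ 4565.8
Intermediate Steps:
Function('I')(U, V) = Add(Rational(-5, 2), Mul(Rational(1, 2), Pow(Add(Pow(U, 2), Pow(V, 2)), Rational(1, 2))))
Function('S')(N) = Add(-18, Mul(3, N)) (Function('S')(N) = Add(-9, Mul(3, Add(N, -3))) = Add(-9, Mul(3, Add(-3, N))) = Add(-9, Add(-9, Mul(3, N))) = Add(-18, Mul(3, N)))
Function('o')(M) = Add(2, Mul(-3, Pow(M, 2))) (Function('o')(M) = Add(2, Mul(-1, Mul(Add(2, 1), Pow(M, 2)))) = Add(2, Mul(-1, Mul(3, Pow(M, 2)))) = Add(2, Mul(-3, Pow(M, 2))))
Add(37, Mul(Function('S')(Function('I')(2, -4)), Function('o')(A))) = Add(37, Mul(Add(-18, Mul(3, Add(Rational(-5, 2), Mul(Rational(1, 2), Pow(Add(Pow(2, 2), Pow(-4, 2)), Rational(1, 2)))))), Add(2, Mul(-3, Pow(9, 2))))) = Add(37, Mul(Add(-18, Mul(3, Add(Rational(-5, 2), Mul(Rational(1, 2), Pow(Add(4, 16), Rational(1, 2)))))), Add(2, Mul(-3, 81)))) = Add(37, Mul(Add(-18, Mul(3, Add(Rational(-5, 2), Mul(Rational(1, 2), Pow(20, Rational(1, 2)))))), Add(2, -243))) = Add(37, Mul(Add(-18, Mul(3, Add(Rational(-5, 2), Mul(Rational(1, 2), Mul(2, Pow(5, Rational(1, 2))))))), -241)) = Add(37, Mul(Add(-18, Mul(3, Add(Rational(-5, 2), Pow(5, Rational(1, 2))))), -241)) = Add(37, Mul(Add(-18, Add(Rational(-15, 2), Mul(3, Pow(5, Rational(1, 2))))), -241)) = Add(37, Mul(Add(Rational(-51, 2), Mul(3, Pow(5, Rational(1, 2)))), -241)) = Add(37, Add(Rational(12291, 2), Mul(-723, Pow(5, Rational(1, 2))))) = Add(Rational(12365, 2), Mul(-723, Pow(5, Rational(1, 2))))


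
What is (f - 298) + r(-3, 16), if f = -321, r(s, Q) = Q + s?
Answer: -606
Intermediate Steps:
(f - 298) + r(-3, 16) = (-321 - 298) + (16 - 3) = -619 + 13 = -606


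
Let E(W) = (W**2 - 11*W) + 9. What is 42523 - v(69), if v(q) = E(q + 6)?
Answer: 37714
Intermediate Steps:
E(W) = 9 + W**2 - 11*W
v(q) = -57 + (6 + q)**2 - 11*q (v(q) = 9 + (q + 6)**2 - 11*(q + 6) = 9 + (6 + q)**2 - 11*(6 + q) = 9 + (6 + q)**2 + (-66 - 11*q) = -57 + (6 + q)**2 - 11*q)
42523 - v(69) = 42523 - (-21 + 69 + 69**2) = 42523 - (-21 + 69 + 4761) = 42523 - 1*4809 = 42523 - 4809 = 37714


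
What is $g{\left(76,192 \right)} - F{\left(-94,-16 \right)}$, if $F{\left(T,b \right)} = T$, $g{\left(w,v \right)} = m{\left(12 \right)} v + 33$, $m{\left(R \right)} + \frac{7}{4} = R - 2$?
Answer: $1711$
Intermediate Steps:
$m{\left(R \right)} = - \frac{15}{4} + R$ ($m{\left(R \right)} = - \frac{7}{4} + \left(R - 2\right) = - \frac{7}{4} + \left(-2 + R\right) = - \frac{15}{4} + R$)
$g{\left(w,v \right)} = 33 + \frac{33 v}{4}$ ($g{\left(w,v \right)} = \left(- \frac{15}{4} + 12\right) v + 33 = \frac{33 v}{4} + 33 = 33 + \frac{33 v}{4}$)
$g{\left(76,192 \right)} - F{\left(-94,-16 \right)} = \left(33 + \frac{33}{4} \cdot 192\right) - -94 = \left(33 + 1584\right) + 94 = 1617 + 94 = 1711$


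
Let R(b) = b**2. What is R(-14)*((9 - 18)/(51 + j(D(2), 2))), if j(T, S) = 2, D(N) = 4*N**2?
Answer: -1764/53 ≈ -33.283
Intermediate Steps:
R(-14)*((9 - 18)/(51 + j(D(2), 2))) = (-14)**2*((9 - 18)/(51 + 2)) = 196*(-9/53) = -1764/53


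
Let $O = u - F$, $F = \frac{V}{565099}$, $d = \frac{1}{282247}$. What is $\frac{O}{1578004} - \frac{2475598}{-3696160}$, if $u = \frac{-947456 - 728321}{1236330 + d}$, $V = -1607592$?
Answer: $\frac{96291317481965859449676283731}{143766320094670057177867919120} \approx 0.66978$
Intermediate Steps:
$d = \frac{1}{282247} \approx 3.543 \cdot 10^{-6}$
$F = - \frac{1607592}{565099} \approx -2.8448$
$u = - \frac{472983030919}{348950433511}$ ($u = \frac{-947456 - 728321}{1236330 + \frac{1}{282247}} = - \frac{1675777}{\frac{348950433511}{282247}} = \left(-1675777\right) \frac{282247}{348950433511} = - \frac{472983030919}{348950433511} \approx -1.3554$)
$O = \frac{293687687519519531}{197191541026632589}$ ($O = - \frac{472983030919}{348950433511} - - \frac{1607592}{565099} = - \frac{472983030919}{348950433511} + \frac{1607592}{565099} = \frac{293687687519519531}{197191541026632589} \approx 1.4894$)
$\frac{O}{1578004} - \frac{2475598}{-3696160} = \frac{293687687519519531}{197191541026632589 \cdot 1578004} - \frac{2475598}{-3696160} = \frac{293687687519519531}{197191541026632589} \cdot \frac{1}{1578004} - - \frac{1237799}{1848080} = \frac{293687687519519531}{311169040506190331972356} + \frac{1237799}{1848080} = \frac{96291317481965859449676283731}{143766320094670057177867919120}$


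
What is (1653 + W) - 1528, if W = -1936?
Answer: -1811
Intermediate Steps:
(1653 + W) - 1528 = (1653 - 1936) - 1528 = -283 - 1528 = -1811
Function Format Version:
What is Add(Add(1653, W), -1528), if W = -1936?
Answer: -1811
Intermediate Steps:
Add(Add(1653, W), -1528) = Add(Add(1653, -1936), -1528) = Add(-283, -1528) = -1811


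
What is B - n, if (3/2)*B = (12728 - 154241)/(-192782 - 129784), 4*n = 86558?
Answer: -6980072615/322566 ≈ -21639.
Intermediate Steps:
n = 43279/2 (n = (¼)*86558 = 43279/2 ≈ 21640.)
B = 47171/161283 (B = 2*((12728 - 154241)/(-192782 - 129784))/3 = 2*(-141513/(-322566))/3 = 2*(-141513*(-1/322566))/3 = (⅔)*(47171/107522) = 47171/161283 ≈ 0.29247)
B - n = 47171/161283 - 1*43279/2 = 47171/161283 - 43279/2 = -6980072615/322566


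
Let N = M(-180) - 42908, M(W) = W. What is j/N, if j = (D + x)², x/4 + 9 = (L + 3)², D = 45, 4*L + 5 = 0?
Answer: -7225/689408 ≈ -0.010480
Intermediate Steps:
L = -5/4 (L = -5/4 + (¼)*0 = -5/4 + 0 = -5/4 ≈ -1.2500)
x = -95/4 (x = -36 + 4*(-5/4 + 3)² = -36 + 4*(7/4)² = -36 + 4*(49/16) = -36 + 49/4 = -95/4 ≈ -23.750)
N = -43088 (N = -180 - 42908 = -43088)
j = 7225/16 (j = (45 - 95/4)² = (85/4)² = 7225/16 ≈ 451.56)
j/N = (7225/16)/(-43088) = (7225/16)*(-1/43088) = -7225/689408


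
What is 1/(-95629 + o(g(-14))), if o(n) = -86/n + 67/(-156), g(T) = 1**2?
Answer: -156/14931607 ≈ -1.0448e-5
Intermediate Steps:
g(T) = 1
o(n) = -67/156 - 86/n (o(n) = -86/n + 67*(-1/156) = -86/n - 67/156 = -67/156 - 86/n)
1/(-95629 + o(g(-14))) = 1/(-95629 + (-67/156 - 86/1)) = 1/(-95629 + (-67/156 - 86*1)) = 1/(-95629 + (-67/156 - 86)) = 1/(-95629 - 13483/156) = 1/(-14931607/156) = -156/14931607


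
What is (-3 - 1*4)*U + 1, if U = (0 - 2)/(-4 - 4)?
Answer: -¾ ≈ -0.75000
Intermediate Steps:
U = ¼ (U = -2/(-8) = -2*(-⅛) = ¼ ≈ 0.25000)
(-3 - 1*4)*U + 1 = (-3 - 1*4)*(¼) + 1 = (-3 - 4)*(¼) + 1 = -7*¼ + 1 = -7/4 + 1 = -¾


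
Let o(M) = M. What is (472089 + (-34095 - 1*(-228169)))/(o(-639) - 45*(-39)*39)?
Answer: 666163/67806 ≈ 9.8245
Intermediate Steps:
(472089 + (-34095 - 1*(-228169)))/(o(-639) - 45*(-39)*39) = (472089 + (-34095 - 1*(-228169)))/(-639 - 45*(-39)*39) = (472089 + (-34095 + 228169))/(-639 + 1755*39) = (472089 + 194074)/(-639 + 68445) = 666163/67806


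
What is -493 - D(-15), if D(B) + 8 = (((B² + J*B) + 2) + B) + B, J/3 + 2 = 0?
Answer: -772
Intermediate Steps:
J = -6 (J = -6 + 3*0 = -6 + 0 = -6)
D(B) = -6 + B² - 4*B (D(B) = -8 + ((((B² - 6*B) + 2) + B) + B) = -8 + (((2 + B² - 6*B) + B) + B) = -8 + ((2 + B² - 5*B) + B) = -8 + (2 + B² - 4*B) = -6 + B² - 4*B)
-493 - D(-15) = -493 - (-6 + (-15)² - 4*(-15)) = -493 - (-6 + 225 + 60) = -493 - 1*279 = -493 - 279 = -772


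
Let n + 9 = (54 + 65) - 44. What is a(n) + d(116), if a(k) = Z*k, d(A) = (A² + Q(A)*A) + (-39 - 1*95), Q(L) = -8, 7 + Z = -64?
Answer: 7708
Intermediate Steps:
Z = -71 (Z = -7 - 64 = -71)
n = 66 (n = -9 + ((54 + 65) - 44) = -9 + (119 - 44) = -9 + 75 = 66)
d(A) = -134 + A² - 8*A (d(A) = (A² - 8*A) + (-39 - 1*95) = (A² - 8*A) + (-39 - 95) = (A² - 8*A) - 134 = -134 + A² - 8*A)
a(k) = -71*k
a(n) + d(116) = -71*66 + (-134 + 116² - 8*116) = -4686 + (-134 + 13456 - 928) = -4686 + 12394 = 7708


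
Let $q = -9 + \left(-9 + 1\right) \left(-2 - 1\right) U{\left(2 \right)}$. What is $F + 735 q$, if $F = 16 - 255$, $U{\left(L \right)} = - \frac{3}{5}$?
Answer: $-17438$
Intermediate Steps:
$U{\left(L \right)} = - \frac{3}{5}$ ($U{\left(L \right)} = \left(-3\right) \frac{1}{5} = - \frac{3}{5}$)
$F = -239$ ($F = 16 - 255 = -239$)
$q = - \frac{117}{5}$ ($q = -9 + \left(-9 + 1\right) \left(-2 - 1\right) \left(- \frac{3}{5}\right) = -9 + \left(-8\right) \left(-3\right) \left(- \frac{3}{5}\right) = -9 + 24 \left(- \frac{3}{5}\right) = -9 - \frac{72}{5} = - \frac{117}{5} \approx -23.4$)
$F + 735 q = -239 + 735 \left(- \frac{117}{5}\right) = -239 - 17199 = -17438$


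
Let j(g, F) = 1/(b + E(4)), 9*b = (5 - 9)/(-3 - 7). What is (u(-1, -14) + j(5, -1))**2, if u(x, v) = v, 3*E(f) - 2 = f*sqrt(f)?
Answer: 4338889/23104 ≈ 187.80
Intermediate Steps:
b = 2/45 (b = ((5 - 9)/(-3 - 7))/9 = (-4/(-10))/9 = (-4*(-1/10))/9 = (1/9)*(2/5) = 2/45 ≈ 0.044444)
E(f) = 2/3 + f**(3/2)/3 (E(f) = 2/3 + (f*sqrt(f))/3 = 2/3 + f**(3/2)/3)
j(g, F) = 45/152 (j(g, F) = 1/(2/45 + (2/3 + 4**(3/2)/3)) = 1/(2/45 + (2/3 + (1/3)*8)) = 1/(2/45 + (2/3 + 8/3)) = 1/(2/45 + 10/3) = 1/(152/45) = 45/152)
(u(-1, -14) + j(5, -1))**2 = (-14 + 45/152)**2 = (-2083/152)**2 = 4338889/23104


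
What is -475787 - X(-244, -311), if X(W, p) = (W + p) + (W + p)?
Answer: -474677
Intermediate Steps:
X(W, p) = 2*W + 2*p
-475787 - X(-244, -311) = -475787 - (2*(-244) + 2*(-311)) = -475787 - (-488 - 622) = -475787 - 1*(-1110) = -475787 + 1110 = -474677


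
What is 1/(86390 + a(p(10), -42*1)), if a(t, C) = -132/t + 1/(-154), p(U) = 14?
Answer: 154/13302607 ≈ 1.1577e-5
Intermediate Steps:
a(t, C) = -1/154 - 132/t (a(t, C) = -132/t + 1*(-1/154) = -132/t - 1/154 = -1/154 - 132/t)
1/(86390 + a(p(10), -42*1)) = 1/(86390 + (1/154)*(-20328 - 1*14)/14) = 1/(86390 + (1/154)*(1/14)*(-20328 - 14)) = 1/(86390 + (1/154)*(1/14)*(-20342)) = 1/(86390 - 1453/154) = 1/(13302607/154) = 154/13302607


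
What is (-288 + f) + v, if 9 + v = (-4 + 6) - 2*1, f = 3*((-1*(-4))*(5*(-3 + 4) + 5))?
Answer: -177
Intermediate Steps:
f = 120 (f = 3*(4*(5*1 + 5)) = 3*(4*(5 + 5)) = 3*(4*10) = 3*40 = 120)
v = -9 (v = -9 + ((-4 + 6) - 2*1) = -9 + (2 - 2) = -9 + 0 = -9)
(-288 + f) + v = (-288 + 120) - 9 = -168 - 9 = -177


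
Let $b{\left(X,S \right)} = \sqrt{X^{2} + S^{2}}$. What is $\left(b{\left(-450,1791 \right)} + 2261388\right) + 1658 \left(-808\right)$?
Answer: $921724 + 9 \sqrt{42101} \approx 9.2357 \cdot 10^{5}$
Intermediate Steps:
$b{\left(X,S \right)} = \sqrt{S^{2} + X^{2}}$
$\left(b{\left(-450,1791 \right)} + 2261388\right) + 1658 \left(-808\right) = \left(\sqrt{1791^{2} + \left(-450\right)^{2}} + 2261388\right) + 1658 \left(-808\right) = \left(\sqrt{3207681 + 202500} + 2261388\right) - 1339664 = \left(\sqrt{3410181} + 2261388\right) - 1339664 = \left(9 \sqrt{42101} + 2261388\right) - 1339664 = \left(2261388 + 9 \sqrt{42101}\right) - 1339664 = 921724 + 9 \sqrt{42101}$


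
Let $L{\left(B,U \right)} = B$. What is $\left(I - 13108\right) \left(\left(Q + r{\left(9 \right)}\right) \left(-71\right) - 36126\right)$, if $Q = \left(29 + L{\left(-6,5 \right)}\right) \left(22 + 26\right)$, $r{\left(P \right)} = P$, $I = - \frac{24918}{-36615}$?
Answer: $\frac{18420942160266}{12205} \approx 1.5093 \cdot 10^{9}$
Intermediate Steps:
$I = \frac{8306}{12205}$ ($I = \left(-24918\right) \left(- \frac{1}{36615}\right) = \frac{8306}{12205} \approx 0.68054$)
$Q = 1104$ ($Q = \left(29 - 6\right) \left(22 + 26\right) = 23 \cdot 48 = 1104$)
$\left(I - 13108\right) \left(\left(Q + r{\left(9 \right)}\right) \left(-71\right) - 36126\right) = \left(\frac{8306}{12205} - 13108\right) \left(\left(1104 + 9\right) \left(-71\right) - 36126\right) = - \frac{159974834 \left(1113 \left(-71\right) - 36126\right)}{12205} = - \frac{159974834 \left(-79023 - 36126\right)}{12205} = \left(- \frac{159974834}{12205}\right) \left(-115149\right) = \frac{18420942160266}{12205}$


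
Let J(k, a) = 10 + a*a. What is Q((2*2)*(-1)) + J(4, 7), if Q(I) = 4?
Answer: 63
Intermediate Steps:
J(k, a) = 10 + a²
Q((2*2)*(-1)) + J(4, 7) = 4 + (10 + 7²) = 4 + (10 + 49) = 4 + 59 = 63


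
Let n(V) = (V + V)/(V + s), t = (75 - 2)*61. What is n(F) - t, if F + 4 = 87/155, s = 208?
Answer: -10860949/2439 ≈ -4453.0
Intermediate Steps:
F = -533/155 (F = -4 + 87/155 = -533/155 ≈ -3.4387)
t = 4453 (t = 73*61 = 4453)
n(V) = 2*V/(208 + V) (n(V) = (V + V)/(V + 208) = (2*V)/(208 + V) = 2*V/(208 + V))
n(F) - t = 2*(-533/155)/(208 - 533/155) - 1*4453 = 2*(-533/155)/(31707/155) - 4453 = 2*(-533/155)*(155/31707) - 4453 = -82/2439 - 4453 = -10860949/2439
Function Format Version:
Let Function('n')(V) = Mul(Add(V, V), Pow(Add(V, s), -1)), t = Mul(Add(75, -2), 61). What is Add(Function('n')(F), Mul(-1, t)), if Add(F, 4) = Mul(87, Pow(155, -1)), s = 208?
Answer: Rational(-10860949, 2439) ≈ -4453.0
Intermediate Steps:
F = Rational(-533, 155) (F = Add(-4, Mul(87, Pow(155, -1))) = Add(-4, Mul(87, Rational(1, 155))) = Add(-4, Rational(87, 155)) = Rational(-533, 155) ≈ -3.4387)
t = 4453 (t = Mul(73, 61) = 4453)
Function('n')(V) = Mul(2, V, Pow(Add(208, V), -1)) (Function('n')(V) = Mul(Add(V, V), Pow(Add(V, 208), -1)) = Mul(Mul(2, V), Pow(Add(208, V), -1)) = Mul(2, V, Pow(Add(208, V), -1)))
Add(Function('n')(F), Mul(-1, t)) = Add(Mul(2, Rational(-533, 155), Pow(Add(208, Rational(-533, 155)), -1)), Mul(-1, 4453)) = Add(Mul(2, Rational(-533, 155), Pow(Rational(31707, 155), -1)), -4453) = Add(Mul(2, Rational(-533, 155), Rational(155, 31707)), -4453) = Add(Rational(-82, 2439), -4453) = Rational(-10860949, 2439)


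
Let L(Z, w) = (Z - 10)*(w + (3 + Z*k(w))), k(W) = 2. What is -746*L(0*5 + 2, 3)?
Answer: 59680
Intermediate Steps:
L(Z, w) = (-10 + Z)*(3 + w + 2*Z) (L(Z, w) = (Z - 10)*(w + (3 + Z*2)) = (-10 + Z)*(w + (3 + 2*Z)) = (-10 + Z)*(3 + w + 2*Z))
-746*L(0*5 + 2, 3) = -746*(-30 - 17*(0*5 + 2) - 10*3 + 2*(0*5 + 2)² + (0*5 + 2)*3) = -746*(-30 - 17*(0 + 2) - 30 + 2*(0 + 2)² + (0 + 2)*3) = -746*(-30 - 17*2 - 30 + 2*2² + 2*3) = -746*(-30 - 34 - 30 + 2*4 + 6) = -746*(-30 - 34 - 30 + 8 + 6) = -746*(-80) = 59680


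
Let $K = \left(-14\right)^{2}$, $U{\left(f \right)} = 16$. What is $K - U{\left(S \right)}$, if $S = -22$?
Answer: $180$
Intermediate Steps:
$K = 196$
$K - U{\left(S \right)} = 196 - 16 = 180$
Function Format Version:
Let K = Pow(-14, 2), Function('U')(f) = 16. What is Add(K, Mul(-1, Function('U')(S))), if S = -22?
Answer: 180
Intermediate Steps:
K = 196
Add(K, Mul(-1, Function('U')(S))) = Add(196, Mul(-1, 16)) = Add(196, -16) = 180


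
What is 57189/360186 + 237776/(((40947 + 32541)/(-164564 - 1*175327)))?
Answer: -202149166671001/183814922 ≈ -1.0997e+6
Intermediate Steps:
57189/360186 + 237776/(((40947 + 32541)/(-164564 - 1*175327))) = 57189*(1/360186) + 237776/((73488/(-164564 - 175327))) = 19063/120062 + 237776/((73488/(-339891))) = 19063/120062 + 237776/((73488*(-1/339891))) = 19063/120062 + 237776/(-24496/113297) = 19063/120062 + 237776*(-113297/24496) = 19063/120062 - 1683706717/1531 = -202149166671001/183814922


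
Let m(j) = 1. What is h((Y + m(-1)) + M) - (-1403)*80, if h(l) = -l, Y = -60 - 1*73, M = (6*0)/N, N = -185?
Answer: 112372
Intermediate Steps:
M = 0 (M = (6*0)/(-185) = 0*(-1/185) = 0)
Y = -133 (Y = -60 - 73 = -133)
h((Y + m(-1)) + M) - (-1403)*80 = -((-133 + 1) + 0) - (-1403)*80 = -(-132 + 0) - 1*(-112240) = -1*(-132) + 112240 = 132 + 112240 = 112372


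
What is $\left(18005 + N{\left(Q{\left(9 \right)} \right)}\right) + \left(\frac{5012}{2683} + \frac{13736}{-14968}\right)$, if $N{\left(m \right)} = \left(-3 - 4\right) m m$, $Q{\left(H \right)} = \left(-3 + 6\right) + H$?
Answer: $\frac{85327892062}{5019893} \approx 16998.0$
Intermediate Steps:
$Q{\left(H \right)} = 3 + H$
$N{\left(m \right)} = - 7 m^{2}$ ($N{\left(m \right)} = - 7 m m = - 7 m^{2}$)
$\left(18005 + N{\left(Q{\left(9 \right)} \right)}\right) + \left(\frac{5012}{2683} + \frac{13736}{-14968}\right) = \left(18005 - 7 \left(3 + 9\right)^{2}\right) + \left(\frac{5012}{2683} + \frac{13736}{-14968}\right) = \left(18005 - 7 \cdot 12^{2}\right) + \left(5012 \cdot \frac{1}{2683} + 13736 \left(- \frac{1}{14968}\right)\right) = \left(18005 - 1008\right) + \left(\frac{5012}{2683} - \frac{1717}{1871}\right) = \left(18005 - 1008\right) + \frac{4770741}{5019893} = 16997 + \frac{4770741}{5019893} = \frac{85327892062}{5019893}$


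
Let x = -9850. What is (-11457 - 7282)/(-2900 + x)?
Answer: 18739/12750 ≈ 1.4697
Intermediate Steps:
(-11457 - 7282)/(-2900 + x) = (-11457 - 7282)/(-2900 - 9850) = -18739/(-12750) = -18739*(-1/12750) = 18739/12750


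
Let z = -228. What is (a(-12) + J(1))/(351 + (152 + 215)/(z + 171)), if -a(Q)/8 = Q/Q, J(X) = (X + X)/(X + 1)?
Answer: -399/19640 ≈ -0.020316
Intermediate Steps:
J(X) = 2*X/(1 + X) (J(X) = (2*X)/(1 + X) = 2*X/(1 + X))
a(Q) = -8 (a(Q) = -8*Q/Q = -8*1 = -8)
(a(-12) + J(1))/(351 + (152 + 215)/(z + 171)) = (-8 + 2*1/(1 + 1))/(351 + (152 + 215)/(-228 + 171)) = (-8 + 2*1/2)/(351 + 367/(-57)) = (-8 + 2*1*(½))/(351 + 367*(-1/57)) = (-8 + 1)/(351 - 367/57) = -7/19640/57 = -7*57/19640 = -399/19640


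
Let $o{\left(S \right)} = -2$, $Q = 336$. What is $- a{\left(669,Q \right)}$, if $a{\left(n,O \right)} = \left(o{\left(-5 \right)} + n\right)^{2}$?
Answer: $-444889$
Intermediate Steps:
$a{\left(n,O \right)} = \left(-2 + n\right)^{2}$
$- a{\left(669,Q \right)} = - \left(-2 + 669\right)^{2} = - 667^{2} = \left(-1\right) 444889 = -444889$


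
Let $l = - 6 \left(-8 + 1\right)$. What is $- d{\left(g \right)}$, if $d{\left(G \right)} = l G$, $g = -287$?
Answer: $12054$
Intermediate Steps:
$l = 42$ ($l = \left(-6\right) \left(-7\right) = 42$)
$d{\left(G \right)} = 42 G$
$- d{\left(g \right)} = - 42 \left(-287\right) = \left(-1\right) \left(-12054\right) = 12054$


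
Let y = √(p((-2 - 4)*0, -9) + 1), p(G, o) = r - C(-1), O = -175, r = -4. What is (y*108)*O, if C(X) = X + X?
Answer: -18900*I ≈ -18900.0*I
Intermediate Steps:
C(X) = 2*X
p(G, o) = -2 (p(G, o) = -4 - 2*(-1) = -4 - 1*(-2) = -4 + 2 = -2)
y = I (y = √(-2 + 1) = √(-1) = I ≈ 1.0*I)
(y*108)*O = (I*108)*(-175) = (108*I)*(-175) = -18900*I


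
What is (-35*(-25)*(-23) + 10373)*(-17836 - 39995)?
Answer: 563967912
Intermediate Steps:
(-35*(-25)*(-23) + 10373)*(-17836 - 39995) = (875*(-23) + 10373)*(-57831) = (-20125 + 10373)*(-57831) = -9752*(-57831) = 563967912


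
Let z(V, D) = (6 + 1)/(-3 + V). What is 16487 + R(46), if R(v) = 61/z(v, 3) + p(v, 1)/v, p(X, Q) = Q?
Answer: 5429479/322 ≈ 16862.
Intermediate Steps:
z(V, D) = 7/(-3 + V)
R(v) = -183/7 + 1/v + 61*v/7 (R(v) = 61/((7/(-3 + v))) + 1/v = 61*(-3/7 + v/7) + 1/v = (-183/7 + 61*v/7) + 1/v = -183/7 + 1/v + 61*v/7)
16487 + R(46) = 16487 + (1/7)*(7 + 61*46*(-3 + 46))/46 = 16487 + (1/7)*(1/46)*(7 + 61*46*43) = 16487 + (1/7)*(1/46)*(7 + 120658) = 16487 + (1/7)*(1/46)*120665 = 16487 + 120665/322 = 5429479/322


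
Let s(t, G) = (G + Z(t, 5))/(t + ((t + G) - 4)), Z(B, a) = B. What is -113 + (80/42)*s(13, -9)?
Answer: -30689/273 ≈ -112.41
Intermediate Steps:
s(t, G) = (G + t)/(-4 + G + 2*t) (s(t, G) = (G + t)/(t + ((t + G) - 4)) = (G + t)/(t + ((G + t) - 4)) = (G + t)/(t + (-4 + G + t)) = (G + t)/(-4 + G + 2*t))
-113 + (80/42)*s(13, -9) = -113 + (80/42)*((-9 + 13)/(-4 - 9 + 2*13)) = -113 + (80*(1/42))*(4/(-4 - 9 + 26)) = -113 + 40*(4/13)/21 = -113 + 40*((1/13)*4)/21 = -113 + (40/21)*(4/13) = -113 + 160/273 = -30689/273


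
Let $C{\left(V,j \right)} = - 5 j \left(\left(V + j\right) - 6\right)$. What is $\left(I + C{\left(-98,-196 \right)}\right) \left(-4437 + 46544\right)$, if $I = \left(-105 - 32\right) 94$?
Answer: $-12921711946$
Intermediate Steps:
$C{\left(V,j \right)} = - 5 j \left(-6 + V + j\right)$
$I = -12878$ ($I = \left(-137\right) 94 = -12878$)
$\left(I + C{\left(-98,-196 \right)}\right) \left(-4437 + 46544\right) = \left(-12878 + 5 \left(-196\right) \left(6 - -98 - -196\right)\right) \left(-4437 + 46544\right) = \left(-12878 + 5 \left(-196\right) \left(6 + 98 + 196\right)\right) 42107 = \left(-12878 + 5 \left(-196\right) 300\right) 42107 = \left(-12878 - 294000\right) 42107 = \left(-306878\right) 42107 = -12921711946$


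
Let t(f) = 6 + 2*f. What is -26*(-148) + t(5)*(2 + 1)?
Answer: 3896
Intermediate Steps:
-26*(-148) + t(5)*(2 + 1) = -26*(-148) + (6 + 2*5)*(2 + 1) = 3848 + (6 + 10)*3 = 3848 + 16*3 = 3848 + 48 = 3896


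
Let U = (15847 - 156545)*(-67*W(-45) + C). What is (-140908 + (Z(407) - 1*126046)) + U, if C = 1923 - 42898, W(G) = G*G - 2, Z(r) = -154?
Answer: 24835181060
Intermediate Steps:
W(G) = -2 + G**2 (W(G) = G**2 - 2 = -2 + G**2)
C = -40975
U = 24835448168 (U = (15847 - 156545)*(-67*(-2 + (-45)**2) - 40975) = -140698*(-67*(-2 + 2025) - 40975) = -140698*(-67*2023 - 40975) = -140698*(-135541 - 40975) = -140698*(-176516) = 24835448168)
(-140908 + (Z(407) - 1*126046)) + U = (-140908 + (-154 - 1*126046)) + 24835448168 = (-140908 + (-154 - 126046)) + 24835448168 = (-140908 - 126200) + 24835448168 = -267108 + 24835448168 = 24835181060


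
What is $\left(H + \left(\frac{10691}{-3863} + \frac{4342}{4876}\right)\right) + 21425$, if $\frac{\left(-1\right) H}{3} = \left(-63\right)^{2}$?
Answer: $\frac{89622788807}{9417994} \approx 9516.1$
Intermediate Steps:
$H = -11907$ ($H = - 3 \left(-63\right)^{2} = \left(-3\right) 3969 = -11907$)
$\left(H + \left(\frac{10691}{-3863} + \frac{4342}{4876}\right)\right) + 21425 = \left(-11907 + \left(\frac{10691}{-3863} + \frac{4342}{4876}\right)\right) + 21425 = \left(-11907 + \left(10691 \left(- \frac{1}{3863}\right) + 4342 \cdot \frac{1}{4876}\right)\right) + 21425 = \left(-11907 + \left(- \frac{10691}{3863} + \frac{2171}{2438}\right)\right) + 21425 = \left(-11907 - \frac{17678085}{9417994}\right) + 21425 = - \frac{112157732643}{9417994} + 21425 = \frac{89622788807}{9417994}$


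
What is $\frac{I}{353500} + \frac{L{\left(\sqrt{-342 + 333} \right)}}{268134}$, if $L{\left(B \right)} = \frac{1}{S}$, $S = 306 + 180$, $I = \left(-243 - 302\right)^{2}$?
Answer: $\frac{96765640024}{115164223335} \approx 0.84024$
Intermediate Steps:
$I = 297025$ ($I = \left(-545\right)^{2} = 297025$)
$S = 486$
$L{\left(B \right)} = \frac{1}{486}$
$\frac{I}{353500} + \frac{L{\left(\sqrt{-342 + 333} \right)}}{268134} = \frac{297025}{353500} + \frac{1}{486 \cdot 268134} = 297025 \cdot \frac{1}{353500} + \frac{1}{486} \cdot \frac{1}{268134} = \frac{11881}{14140} + \frac{1}{130313124} = \frac{96765640024}{115164223335}$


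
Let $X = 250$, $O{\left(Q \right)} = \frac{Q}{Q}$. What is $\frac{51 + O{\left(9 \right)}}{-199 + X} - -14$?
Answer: $\frac{766}{51} \approx 15.02$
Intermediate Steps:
$O{\left(Q \right)} = 1$
$\frac{51 + O{\left(9 \right)}}{-199 + X} - -14 = \frac{51 + 1}{-199 + 250} - -14 = \frac{52}{51} + 14 = \frac{766}{51}$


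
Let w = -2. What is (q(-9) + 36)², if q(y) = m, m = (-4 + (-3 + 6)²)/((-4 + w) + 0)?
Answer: 44521/36 ≈ 1236.7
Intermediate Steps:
m = -⅚ (m = (-4 + (-3 + 6)²)/((-4 - 2) + 0) = (-4 + 3²)/(-6 + 0) = (-4 + 9)/(-6) = 5*(-⅙) = -⅚ ≈ -0.83333)
q(y) = -⅚
(q(-9) + 36)² = (-⅚ + 36)² = (211/6)² = 44521/36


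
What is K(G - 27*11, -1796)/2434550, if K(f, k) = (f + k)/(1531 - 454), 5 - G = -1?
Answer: -2087/2622010350 ≈ -7.9595e-7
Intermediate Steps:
G = 6 (G = 5 - 1*(-1) = 5 + 1 = 6)
K(f, k) = f/1077 + k/1077 (K(f, k) = (f + k)/1077 = (f + k)*(1/1077) = f/1077 + k/1077)
K(G - 27*11, -1796)/2434550 = ((6 - 27*11)/1077 + (1/1077)*(-1796))/2434550 = ((6 - 297)/1077 - 1796/1077)*(1/2434550) = ((1/1077)*(-291) - 1796/1077)*(1/2434550) = (-97/359 - 1796/1077)*(1/2434550) = -2087/1077*1/2434550 = -2087/2622010350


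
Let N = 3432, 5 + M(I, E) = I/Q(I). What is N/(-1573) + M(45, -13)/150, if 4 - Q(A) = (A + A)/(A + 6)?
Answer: -5219/2508 ≈ -2.0809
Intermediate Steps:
Q(A) = 4 - 2*A/(6 + A) (Q(A) = 4 - (A + A)/(A + 6) = 4 - 2*A/(6 + A))
M(I, E) = -5 + I*(6 + I)/(2*(12 + I)) (M(I, E) = -5 + I/((2*(12 + I)/(6 + I))) = -5 + I*((6 + I)/(2*(12 + I))) = -5 + I*(6 + I)/(2*(12 + I)))
N/(-1573) + M(45, -13)/150 = 3432/(-1573) + ((-120 + 45² - 4*45)/(2*(12 + 45)))/150 = 3432*(-1/1573) + ((½)*(-120 + 2025 - 180)/57)*(1/150) = -24/11 + ((½)*(1/57)*1725)*(1/150) = -24/11 + (575/38)*(1/150) = -24/11 + 23/228 = -5219/2508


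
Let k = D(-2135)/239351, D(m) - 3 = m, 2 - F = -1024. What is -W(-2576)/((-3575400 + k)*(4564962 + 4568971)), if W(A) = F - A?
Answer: 13905521/126074140272165538 ≈ 1.1030e-10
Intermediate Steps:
F = 1026 (F = 2 - 1*(-1024) = 2 + 1024 = 1026)
D(m) = 3 + m
k = -2132/239351 (k = (3 - 2135)/239351 = -2132*1/239351 = -2132/239351 ≈ -0.0089074)
W(A) = 1026 - A
-W(-2576)/((-3575400 + k)*(4564962 + 4568971)) = -(1026 - 1*(-2576))/((-3575400 - 2132/239351)*(4564962 + 4568971)) = -(1026 + 2576)/((-855775567532/239351*9133933)) = -3602/(-252148280544331076/7721) = -3602*(-7721)/252148280544331076 = -1*(-13905521/126074140272165538) = 13905521/126074140272165538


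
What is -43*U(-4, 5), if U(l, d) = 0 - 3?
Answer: 129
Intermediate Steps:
U(l, d) = -3
-43*U(-4, 5) = -43*(-3) = 129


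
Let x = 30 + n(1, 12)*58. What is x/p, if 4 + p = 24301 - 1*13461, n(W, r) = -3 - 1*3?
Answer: -53/1806 ≈ -0.029347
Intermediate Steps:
n(W, r) = -6 (n(W, r) = -3 - 3 = -6)
x = -318 (x = 30 - 6*58 = 30 - 348 = -318)
p = 10836 (p = -4 + (24301 - 1*13461) = -4 + (24301 - 13461) = -4 + 10840 = 10836)
x/p = -318/10836 = -318*1/10836 = -53/1806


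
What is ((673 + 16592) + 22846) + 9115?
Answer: 49226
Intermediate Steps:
((673 + 16592) + 22846) + 9115 = (17265 + 22846) + 9115 = 40111 + 9115 = 49226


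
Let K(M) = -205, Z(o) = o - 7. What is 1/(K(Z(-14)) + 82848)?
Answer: 1/82643 ≈ 1.2100e-5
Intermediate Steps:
Z(o) = -7 + o
1/(K(Z(-14)) + 82848) = 1/(-205 + 82848) = 1/82643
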